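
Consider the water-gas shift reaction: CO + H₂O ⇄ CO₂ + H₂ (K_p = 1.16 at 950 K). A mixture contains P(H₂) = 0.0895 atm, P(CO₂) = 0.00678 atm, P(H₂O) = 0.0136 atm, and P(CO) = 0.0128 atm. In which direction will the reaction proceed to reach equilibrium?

to the left

Q_p = P(CO₂)·P(H₂) / (P(CO)·P(H₂O)) = (0.00678)·(0.0895) / ((0.0128)·(0.0136)) = 3.49
Q_p = 3.49 > K_p = 1.16, so the reverse reaction proceeds.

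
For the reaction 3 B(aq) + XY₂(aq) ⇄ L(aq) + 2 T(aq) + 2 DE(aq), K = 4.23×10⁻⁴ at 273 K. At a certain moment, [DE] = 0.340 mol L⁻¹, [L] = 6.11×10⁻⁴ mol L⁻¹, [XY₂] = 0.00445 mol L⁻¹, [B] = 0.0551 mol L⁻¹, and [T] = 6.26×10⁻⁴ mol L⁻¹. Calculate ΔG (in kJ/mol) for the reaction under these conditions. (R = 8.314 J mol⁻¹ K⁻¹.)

Q = [L]·[T]²·[DE]² / ([B]³·[XY₂]) = (6.11×10⁻⁴)·(6.26×10⁻⁴)²·(0.340)² / ((0.0551)³·(0.00445)) = 3.72×10⁻⁵
ΔG = RT ln(Q/K) = (8.314 J mol⁻¹ K⁻¹)(273 K) × ln(3.72×10⁻⁵/4.23×10⁻⁴)
   = (2.270 kJ/mol)(-2.431) = -5.52 kJ/mol
ΔG < 0, so the forward reaction is spontaneous (proceeds forward).

ΔG = -5.52 kJ/mol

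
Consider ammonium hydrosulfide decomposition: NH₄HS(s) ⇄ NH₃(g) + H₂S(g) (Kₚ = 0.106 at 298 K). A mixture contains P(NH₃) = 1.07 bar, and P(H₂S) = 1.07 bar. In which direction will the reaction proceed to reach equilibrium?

to the left

(NH₄HS is a pure solid — omitted from Qₚ.)
Qₚ = P(NH₃)·P(H₂S) = (1.07)·(1.07) = 1.14
Qₚ = 1.14 > Kₚ = 0.106, so the reverse reaction proceeds.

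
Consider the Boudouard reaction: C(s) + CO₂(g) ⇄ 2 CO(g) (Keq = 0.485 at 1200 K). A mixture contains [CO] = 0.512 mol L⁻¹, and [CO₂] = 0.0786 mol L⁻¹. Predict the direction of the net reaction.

toward reactants

(C is a pure solid — omitted from Q.)
Q = [CO]² / [CO₂] = (0.512)² / (0.0786) = 3.34
Q = 3.34 > Keq = 0.485, so the reverse reaction proceeds.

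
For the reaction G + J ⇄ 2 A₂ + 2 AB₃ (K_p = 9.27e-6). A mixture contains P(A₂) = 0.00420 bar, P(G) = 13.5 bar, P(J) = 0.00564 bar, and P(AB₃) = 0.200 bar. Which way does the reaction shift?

no net change (already at equilibrium)

Q_p = P(A₂)²·P(AB₃)² / (P(G)·P(J)) = (0.00420)²·(0.200)² / ((13.5)·(0.00564)) = 9.27e-6
Q_p = 9.27e-6 = K_p, so the system is already at equilibrium.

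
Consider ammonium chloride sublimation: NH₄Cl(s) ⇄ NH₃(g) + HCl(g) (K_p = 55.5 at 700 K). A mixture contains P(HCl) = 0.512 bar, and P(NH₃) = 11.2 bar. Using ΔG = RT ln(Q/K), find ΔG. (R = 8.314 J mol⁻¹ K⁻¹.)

ΔG = -13.2 kJ/mol

(NH₄Cl is a pure solid — omitted from Q_p.)
Q_p = P(NH₃)·P(HCl) = (11.2)·(0.512) = 5.73
ΔG = RT ln(Q_p/K_p) = (8.314 J mol⁻¹ K⁻¹)(700 K) × ln(5.73/55.5)
   = (5.820 kJ/mol)(-2.271) = -13.2 kJ/mol
ΔG < 0, so the forward reaction is spontaneous (proceeds forward).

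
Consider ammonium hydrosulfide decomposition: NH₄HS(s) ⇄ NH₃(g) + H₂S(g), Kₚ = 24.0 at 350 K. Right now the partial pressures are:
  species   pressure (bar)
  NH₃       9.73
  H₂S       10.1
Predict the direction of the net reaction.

toward reactants

(NH₄HS is a pure solid — omitted from Qₚ.)
Qₚ = P(NH₃)·P(H₂S) = (9.73)·(10.1) = 98.3
Qₚ = 98.3 > Kₚ = 24.0, so the reverse reaction proceeds.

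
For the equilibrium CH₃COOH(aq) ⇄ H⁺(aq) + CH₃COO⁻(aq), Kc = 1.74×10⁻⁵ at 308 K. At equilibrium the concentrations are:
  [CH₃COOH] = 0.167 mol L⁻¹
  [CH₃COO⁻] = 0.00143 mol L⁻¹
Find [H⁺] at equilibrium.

[H⁺] = 0.00203 mol L⁻¹

At equilibrium, Kc = [H⁺]·[CH₃COO⁻] / [CH₃COOH] = 1.74×10⁻⁵.
([H⁺])·(0.00143) / (0.167) = 1.74×10⁻⁵
[H⁺] = 0.00203 mol L⁻¹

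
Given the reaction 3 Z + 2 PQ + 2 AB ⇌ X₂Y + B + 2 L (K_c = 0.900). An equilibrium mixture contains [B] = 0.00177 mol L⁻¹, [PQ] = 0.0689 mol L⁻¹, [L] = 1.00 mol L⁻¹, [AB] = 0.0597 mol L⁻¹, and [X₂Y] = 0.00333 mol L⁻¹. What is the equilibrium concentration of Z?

[Z] = 0.729 mol L⁻¹

At equilibrium, K_c = [X₂Y]·[B]·[L]² / ([Z]³·[PQ]²·[AB]²) = 0.900.
(0.00333)·(0.00177)·(1.00)² / (([Z])³·(0.0689)²·(0.0597)²) = 0.900
[Z]³ = 0.387 ⇒ [Z] = 0.729 mol L⁻¹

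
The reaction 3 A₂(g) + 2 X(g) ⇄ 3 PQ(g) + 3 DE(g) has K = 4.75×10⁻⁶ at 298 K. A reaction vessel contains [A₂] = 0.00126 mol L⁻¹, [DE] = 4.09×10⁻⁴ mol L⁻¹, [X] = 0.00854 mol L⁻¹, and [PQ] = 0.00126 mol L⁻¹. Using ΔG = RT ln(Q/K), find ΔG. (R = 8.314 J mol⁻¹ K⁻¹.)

Q = [PQ]³·[DE]³ / ([A₂]³·[X]²) = (0.00126)³·(4.09×10⁻⁴)³ / ((0.00126)³·(0.00854)²) = 9.38×10⁻⁷
ΔG = RT ln(Q/K) = (8.314 J mol⁻¹ K⁻¹)(298 K) × ln(9.38×10⁻⁷/4.75×10⁻⁶)
   = (2.478 kJ/mol)(-1.622) = -4.02 kJ/mol
ΔG < 0, so the forward reaction is spontaneous (proceeds forward).

ΔG = -4.02 kJ/mol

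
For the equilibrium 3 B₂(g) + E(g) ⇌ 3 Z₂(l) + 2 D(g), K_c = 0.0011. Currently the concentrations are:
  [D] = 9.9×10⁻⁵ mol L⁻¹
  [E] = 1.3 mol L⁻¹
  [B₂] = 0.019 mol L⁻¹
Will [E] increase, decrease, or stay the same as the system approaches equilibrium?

(Z₂ is a pure liquid — omitted from Q_c.)
Q_c = [D]² / ([B₂]³·[E]) = (9.9×10⁻⁵)² / ((0.019)³·(1.3)) = 0.0011
Q_c = 0.0011 = K_c; the system is at equilibrium.

stay the same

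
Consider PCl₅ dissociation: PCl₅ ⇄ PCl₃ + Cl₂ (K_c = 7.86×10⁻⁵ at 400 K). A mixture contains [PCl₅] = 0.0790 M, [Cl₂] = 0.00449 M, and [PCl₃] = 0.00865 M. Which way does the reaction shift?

Q_c = [PCl₃]·[Cl₂] / [PCl₅] = (0.00865)·(0.00449) / (0.0790) = 4.92×10⁻⁴
Q_c = 4.92×10⁻⁴ > K_c = 7.86×10⁻⁵, so the reverse reaction proceeds.

in the reverse direction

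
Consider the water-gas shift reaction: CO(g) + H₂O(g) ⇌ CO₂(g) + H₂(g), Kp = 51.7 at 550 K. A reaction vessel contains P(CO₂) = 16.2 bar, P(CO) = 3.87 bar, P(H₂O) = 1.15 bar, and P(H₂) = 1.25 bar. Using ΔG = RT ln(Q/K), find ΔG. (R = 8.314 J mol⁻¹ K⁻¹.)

Qp = P(CO₂)·P(H₂) / (P(CO)·P(H₂O)) = (16.2)·(1.25) / ((3.87)·(1.15)) = 4.55
ΔG = RT ln(Qp/Kp) = (8.314 J mol⁻¹ K⁻¹)(550 K) × ln(4.55/51.7)
   = (4.573 kJ/mol)(-2.430) = -11.1 kJ/mol
ΔG < 0, so the forward reaction is spontaneous (proceeds forward).

ΔG = -11.1 kJ/mol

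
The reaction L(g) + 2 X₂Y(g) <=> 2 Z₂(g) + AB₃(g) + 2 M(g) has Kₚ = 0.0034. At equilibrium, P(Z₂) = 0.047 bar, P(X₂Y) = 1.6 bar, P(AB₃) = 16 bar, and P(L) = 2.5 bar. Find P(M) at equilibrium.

At equilibrium, Kₚ = P(Z₂)²·P(AB₃)·P(M)² / (P(L)·P(X₂Y)²) = 0.0034.
(0.047)²·(16)·(P(M))² / ((2.5)·(1.6)²) = 0.0034
P(M)² = 0.616 ⇒ P(M) = 0.78 bar

P(M) = 0.78 bar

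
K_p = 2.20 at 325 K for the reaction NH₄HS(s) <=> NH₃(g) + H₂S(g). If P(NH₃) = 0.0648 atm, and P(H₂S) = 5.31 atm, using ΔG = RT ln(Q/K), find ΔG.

(NH₄HS is a pure solid — omitted from Q_p.)
Q_p = P(NH₃)·P(H₂S) = (0.0648)·(5.31) = 0.344
ΔG = RT ln(Q_p/K_p) = (8.314 J mol⁻¹ K⁻¹)(325 K) × ln(0.344/2.20)
   = (2.702 kJ/mol)(-1.856) = -5.01 kJ/mol
ΔG < 0, so the forward reaction is spontaneous (proceeds forward).

ΔG = -5.01 kJ/mol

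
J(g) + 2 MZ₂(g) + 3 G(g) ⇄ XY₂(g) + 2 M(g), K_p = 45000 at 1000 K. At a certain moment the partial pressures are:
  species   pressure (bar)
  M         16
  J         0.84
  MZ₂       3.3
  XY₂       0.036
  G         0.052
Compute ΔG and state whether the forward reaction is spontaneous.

ΔG = -15.3 kJ/mol; the forward reaction is spontaneous

Q_p = P(XY₂)·P(M)² / (P(J)·P(MZ₂)²·P(G)³) = (0.036)·(16)² / ((0.84)·(3.3)²·(0.052)³) = 7170
ΔG = RT ln(Q_p/K_p) = (8.314 J mol⁻¹ K⁻¹)(1000 K) × ln(7170/45000)
   = (8.314 kJ/mol)(-1.837) = -15.3 kJ/mol
ΔG < 0, so the forward reaction is spontaneous (proceeds forward).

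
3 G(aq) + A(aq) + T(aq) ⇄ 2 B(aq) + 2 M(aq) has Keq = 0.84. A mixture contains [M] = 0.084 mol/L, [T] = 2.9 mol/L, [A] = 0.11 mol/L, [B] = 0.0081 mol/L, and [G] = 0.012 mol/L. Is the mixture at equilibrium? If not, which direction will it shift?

yes, at equilibrium

Q = [B]²·[M]² / ([G]³·[A]·[T]) = (0.0081)²·(0.084)² / ((0.012)³·(0.11)·(2.9)) = 0.84
Q = 0.84 = Keq; the system is at equilibrium.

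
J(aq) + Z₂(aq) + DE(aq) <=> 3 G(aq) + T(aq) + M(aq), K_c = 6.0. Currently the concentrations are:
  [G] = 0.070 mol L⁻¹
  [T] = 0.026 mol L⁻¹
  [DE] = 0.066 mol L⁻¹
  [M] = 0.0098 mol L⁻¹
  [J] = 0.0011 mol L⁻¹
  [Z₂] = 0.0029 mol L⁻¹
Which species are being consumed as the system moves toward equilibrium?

J, Z₂, DE (reactants)

Q_c = [G]³·[T]·[M] / ([J]·[Z₂]·[DE]) = (0.070)³·(0.026)·(0.0098) / ((0.0011)·(0.0029)·(0.066)) = 0.42
Q_c = 0.42 < K_c = 6.0: net forward reaction.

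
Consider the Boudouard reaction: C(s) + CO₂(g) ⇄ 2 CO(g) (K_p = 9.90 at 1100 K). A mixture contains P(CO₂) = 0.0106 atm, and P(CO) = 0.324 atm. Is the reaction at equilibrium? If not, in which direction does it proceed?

at equilibrium

(C is a pure solid — omitted from Q_p.)
Q_p = P(CO)² / P(CO₂) = (0.324)² / (0.0106) = 9.90
Q_p = 9.90 = K_p, so the system is already at equilibrium.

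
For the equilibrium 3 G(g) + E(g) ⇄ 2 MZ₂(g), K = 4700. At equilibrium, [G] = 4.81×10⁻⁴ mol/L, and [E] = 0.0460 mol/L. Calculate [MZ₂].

At equilibrium, K = [MZ₂]² / ([G]³·[E]) = 4700.
([MZ₂])² / ((4.81×10⁻⁴)³·(0.0460)) = 4700
[MZ₂]² = 2.41×10⁻⁸ ⇒ [MZ₂] = 1.55×10⁻⁴ mol/L

[MZ₂] = 1.55×10⁻⁴ mol/L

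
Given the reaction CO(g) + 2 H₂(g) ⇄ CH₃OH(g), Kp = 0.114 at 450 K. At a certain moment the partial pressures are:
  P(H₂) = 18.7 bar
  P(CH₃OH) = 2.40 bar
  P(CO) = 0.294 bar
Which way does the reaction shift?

Qp = P(CH₃OH) / (P(CO)·P(H₂)²) = (2.40) / ((0.294)·(18.7)²) = 0.0233
Qp = 0.0233 < Kp = 0.114, so the forward reaction proceeds.

toward products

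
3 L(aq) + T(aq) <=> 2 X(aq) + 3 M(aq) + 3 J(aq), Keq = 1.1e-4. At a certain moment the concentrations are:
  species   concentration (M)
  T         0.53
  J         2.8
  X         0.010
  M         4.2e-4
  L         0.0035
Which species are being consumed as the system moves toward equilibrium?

L, T (reactants)

Q = [X]²·[M]³·[J]³ / ([L]³·[T]) = (0.010)²·(4.2e-4)³·(2.8)³ / ((0.0035)³·(0.53)) = 7.2e-6
Q = 7.2e-6 < Keq = 1.1e-4: net forward reaction.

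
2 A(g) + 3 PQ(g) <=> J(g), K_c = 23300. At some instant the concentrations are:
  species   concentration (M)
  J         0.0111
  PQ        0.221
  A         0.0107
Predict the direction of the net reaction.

Q_c = [J] / ([A]²·[PQ]³) = (0.0111) / ((0.0107)²·(0.221)³) = 8980
Q_c = 8980 < K_c = 23300, so the forward reaction proceeds.

toward products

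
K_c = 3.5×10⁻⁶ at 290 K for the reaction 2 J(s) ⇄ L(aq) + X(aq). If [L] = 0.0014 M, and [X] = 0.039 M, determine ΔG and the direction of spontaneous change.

ΔG = 6.62 kJ/mol; the forward reaction is non-spontaneous

(J is a pure solid — omitted from Q_c.)
Q_c = [L]·[X] = (0.0014)·(0.039) = 5.46×10⁻⁵
ΔG = RT ln(Q_c/K_c) = (8.314 J mol⁻¹ K⁻¹)(290 K) × ln(5.46×10⁻⁵/3.5×10⁻⁶)
   = (2.411 kJ/mol)(2.747) = 6.62 kJ/mol
ΔG > 0, so the forward reaction is non-spontaneous (proceeds in reverse).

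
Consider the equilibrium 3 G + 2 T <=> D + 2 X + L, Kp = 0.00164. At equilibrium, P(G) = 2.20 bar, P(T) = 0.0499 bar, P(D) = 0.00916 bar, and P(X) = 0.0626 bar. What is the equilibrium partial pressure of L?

P(L) = 1.21 bar

At equilibrium, Kp = P(D)·P(X)²·P(L) / (P(G)³·P(T)²) = 0.00164.
(0.00916)·(0.0626)²·(P(L)) / ((2.20)³·(0.0499)²) = 0.00164
P(L) = 1.21 bar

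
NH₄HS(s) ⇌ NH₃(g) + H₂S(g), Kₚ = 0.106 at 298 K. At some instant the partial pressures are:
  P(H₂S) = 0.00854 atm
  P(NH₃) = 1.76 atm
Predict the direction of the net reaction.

(NH₄HS is a pure solid — omitted from Qₚ.)
Qₚ = P(NH₃)·P(H₂S) = (1.76)·(0.00854) = 0.0150
Qₚ = 0.0150 < Kₚ = 0.106, so the forward reaction proceeds.

forward (toward products)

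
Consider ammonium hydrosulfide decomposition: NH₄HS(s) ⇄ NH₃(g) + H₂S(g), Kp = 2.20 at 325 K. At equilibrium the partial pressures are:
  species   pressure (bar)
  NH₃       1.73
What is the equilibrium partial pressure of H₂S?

(NH₄HS is a pure solid — omitted from Kp.)
At equilibrium, Kp = P(NH₃)·P(H₂S) = 2.20.
(1.73)·(P(H₂S)) = 2.20
P(H₂S) = 1.27 bar

P(H₂S) = 1.27 bar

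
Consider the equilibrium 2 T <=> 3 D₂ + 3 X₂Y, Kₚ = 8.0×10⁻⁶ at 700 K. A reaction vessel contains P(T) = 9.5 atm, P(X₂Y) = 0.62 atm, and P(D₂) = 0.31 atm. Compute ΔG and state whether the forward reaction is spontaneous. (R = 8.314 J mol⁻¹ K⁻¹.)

Qₚ = P(D₂)³·P(X₂Y)³ / P(T)² = (0.31)³·(0.62)³ / (9.5)² = 7.87×10⁻⁵
ΔG = RT ln(Qₚ/Kₚ) = (8.314 J mol⁻¹ K⁻¹)(700 K) × ln(7.87×10⁻⁵/8.0×10⁻⁶)
   = (5.820 kJ/mol)(2.286) = 13.3 kJ/mol
ΔG > 0, so the forward reaction is non-spontaneous (proceeds in reverse).

ΔG = 13.3 kJ/mol; the forward reaction is non-spontaneous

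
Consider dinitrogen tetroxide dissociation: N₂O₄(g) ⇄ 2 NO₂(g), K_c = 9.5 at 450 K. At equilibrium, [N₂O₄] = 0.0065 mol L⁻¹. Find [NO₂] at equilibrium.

[NO₂] = 0.25 mol L⁻¹

At equilibrium, K_c = [NO₂]² / [N₂O₄] = 9.5.
([NO₂])² / (0.0065) = 9.5
[NO₂]² = 0.0617 ⇒ [NO₂] = 0.25 mol L⁻¹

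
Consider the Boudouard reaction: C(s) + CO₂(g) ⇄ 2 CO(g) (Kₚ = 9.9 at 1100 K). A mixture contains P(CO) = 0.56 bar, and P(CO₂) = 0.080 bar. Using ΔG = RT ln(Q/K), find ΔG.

(C is a pure solid — omitted from Qₚ.)
Qₚ = P(CO)² / P(CO₂) = (0.56)² / (0.080) = 3.92
ΔG = RT ln(Qₚ/Kₚ) = (8.314 J mol⁻¹ K⁻¹)(1100 K) × ln(3.92/9.9)
   = (9.145 kJ/mol)(-0.9264) = -8.47 kJ/mol
ΔG < 0, so the forward reaction is spontaneous (proceeds forward).

ΔG = -8.47 kJ/mol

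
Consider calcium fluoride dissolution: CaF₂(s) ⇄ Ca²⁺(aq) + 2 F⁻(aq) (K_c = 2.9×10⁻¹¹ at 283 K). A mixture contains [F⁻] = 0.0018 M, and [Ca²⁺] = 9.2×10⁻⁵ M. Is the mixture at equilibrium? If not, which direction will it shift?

no; Q > K, reaction proceeds in reverse

(CaF₂ is a pure solid — omitted from Q_c.)
Q_c = [Ca²⁺]·[F⁻]² = (9.2×10⁻⁵)·(0.0018)² = 3.0×10⁻¹⁰
Q_c = 3.0×10⁻¹⁰ > K_c = 2.9×10⁻¹¹: net reverse reaction.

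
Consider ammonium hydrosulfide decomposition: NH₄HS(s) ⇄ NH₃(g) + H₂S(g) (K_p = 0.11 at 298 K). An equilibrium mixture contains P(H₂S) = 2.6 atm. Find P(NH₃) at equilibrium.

P(NH₃) = 0.042 atm

(NH₄HS is a pure solid — omitted from K_p.)
At equilibrium, K_p = P(NH₃)·P(H₂S) = 0.11.
(P(NH₃))·(2.6) = 0.11
P(NH₃) = 0.0423 = 0.042 atm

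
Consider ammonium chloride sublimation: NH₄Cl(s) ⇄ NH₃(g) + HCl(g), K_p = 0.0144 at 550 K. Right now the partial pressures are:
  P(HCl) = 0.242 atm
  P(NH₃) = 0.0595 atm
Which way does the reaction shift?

at equilibrium

(NH₄Cl is a pure solid — omitted from Q_p.)
Q_p = P(NH₃)·P(HCl) = (0.0595)·(0.242) = 0.0144
Q_p = 0.0144 = K_p, so the system is already at equilibrium.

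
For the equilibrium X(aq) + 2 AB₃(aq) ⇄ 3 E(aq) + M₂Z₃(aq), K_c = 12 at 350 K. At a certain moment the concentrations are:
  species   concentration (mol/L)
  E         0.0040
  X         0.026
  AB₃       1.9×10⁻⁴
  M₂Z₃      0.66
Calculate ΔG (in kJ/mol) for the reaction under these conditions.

ΔG = 3.85 kJ/mol

Q_c = [E]³·[M₂Z₃] / ([X]·[AB₃]²) = (0.0040)³·(0.66) / ((0.026)·(1.9×10⁻⁴)²) = 45.0
ΔG = RT ln(Q_c/K_c) = (8.314 J mol⁻¹ K⁻¹)(350 K) × ln(45.0/12)
   = (2.910 kJ/mol)(1.322) = 3.85 kJ/mol
ΔG > 0, so the forward reaction is non-spontaneous (proceeds in reverse).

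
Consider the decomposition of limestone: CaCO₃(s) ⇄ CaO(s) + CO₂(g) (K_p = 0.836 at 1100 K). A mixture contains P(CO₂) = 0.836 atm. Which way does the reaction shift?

(CaCO₃, CaO are pure solids — omitted from Q_p.)
Q_p = P(CO₂) = 0.836
Q_p = 0.836 = K_p, so the system is already at equilibrium.

no net change (already at equilibrium)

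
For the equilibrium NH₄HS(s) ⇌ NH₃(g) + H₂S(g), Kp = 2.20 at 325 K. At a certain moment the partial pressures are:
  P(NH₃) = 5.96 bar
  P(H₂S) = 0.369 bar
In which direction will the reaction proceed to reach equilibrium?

(NH₄HS is a pure solid — omitted from Qp.)
Qp = P(NH₃)·P(H₂S) = (5.96)·(0.369) = 2.20
Qp = 2.20 = Kp, so the system is already at equilibrium.

neither direction; the system is at equilibrium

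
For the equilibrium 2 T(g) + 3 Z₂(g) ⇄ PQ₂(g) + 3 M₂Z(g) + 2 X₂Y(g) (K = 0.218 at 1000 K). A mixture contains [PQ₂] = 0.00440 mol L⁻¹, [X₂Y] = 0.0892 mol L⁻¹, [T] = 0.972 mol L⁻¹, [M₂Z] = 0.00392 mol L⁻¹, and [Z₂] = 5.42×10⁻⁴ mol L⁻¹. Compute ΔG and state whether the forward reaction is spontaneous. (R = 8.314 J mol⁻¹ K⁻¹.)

ΔG = -22.8 kJ/mol; the forward reaction is spontaneous

Q = [PQ₂]·[M₂Z]³·[X₂Y]² / ([T]²·[Z₂]³) = (0.00440)·(0.00392)³·(0.0892)² / ((0.972)²·(5.42×10⁻⁴)³) = 0.0140
ΔG = RT ln(Q/K) = (8.314 J mol⁻¹ K⁻¹)(1000 K) × ln(0.0140/0.218)
   = (8.314 kJ/mol)(-2.745) = -22.8 kJ/mol
ΔG < 0, so the forward reaction is spontaneous (proceeds forward).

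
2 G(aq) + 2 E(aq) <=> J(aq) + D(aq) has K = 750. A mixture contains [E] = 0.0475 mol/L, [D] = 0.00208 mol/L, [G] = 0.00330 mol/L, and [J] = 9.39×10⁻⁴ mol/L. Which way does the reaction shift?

toward products

Q = [J]·[D] / ([G]²·[E]²) = (9.39×10⁻⁴)·(0.00208) / ((0.00330)²·(0.0475)²) = 79.5
Q = 79.5 < K = 750, so the forward reaction proceeds.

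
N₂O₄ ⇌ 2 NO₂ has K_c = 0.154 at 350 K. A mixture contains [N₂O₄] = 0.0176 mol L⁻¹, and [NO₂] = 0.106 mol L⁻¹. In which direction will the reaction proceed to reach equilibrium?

Q_c = [NO₂]² / [N₂O₄] = (0.106)² / (0.0176) = 0.638
Q_c = 0.638 > K_c = 0.154, so the reverse reaction proceeds.

in the reverse direction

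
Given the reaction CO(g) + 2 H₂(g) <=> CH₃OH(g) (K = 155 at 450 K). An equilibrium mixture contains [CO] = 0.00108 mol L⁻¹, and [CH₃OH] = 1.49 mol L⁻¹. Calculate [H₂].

At equilibrium, K = [CH₃OH] / ([CO]·[H₂]²) = 155.
(1.49) / ((0.00108)·([H₂])²) = 155
[H₂]² = 8.90 ⇒ [H₂] = 2.98 mol L⁻¹

[H₂] = 2.98 mol L⁻¹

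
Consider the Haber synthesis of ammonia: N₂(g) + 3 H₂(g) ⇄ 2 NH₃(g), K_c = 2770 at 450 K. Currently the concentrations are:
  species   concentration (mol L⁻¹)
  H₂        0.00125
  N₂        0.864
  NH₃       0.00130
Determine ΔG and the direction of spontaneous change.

Q_c = [NH₃]² / ([N₂]·[H₂]³) = (0.00130)² / ((0.864)·(0.00125)³) = 1000
ΔG = RT ln(Q_c/K_c) = (8.314 J mol⁻¹ K⁻¹)(450 K) × ln(1000/2770)
   = (3.741 kJ/mol)(-1.019) = -3.81 kJ/mol
ΔG < 0, so the forward reaction is spontaneous (proceeds forward).

ΔG = -3.81 kJ/mol; the forward reaction is spontaneous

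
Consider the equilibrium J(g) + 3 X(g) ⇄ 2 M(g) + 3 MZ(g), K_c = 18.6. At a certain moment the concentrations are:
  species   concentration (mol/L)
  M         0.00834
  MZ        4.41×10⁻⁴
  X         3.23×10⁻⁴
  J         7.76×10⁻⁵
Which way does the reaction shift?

Q_c = [M]²·[MZ]³ / ([J]·[X]³) = (0.00834)²·(4.41×10⁻⁴)³ / ((7.76×10⁻⁵)·(3.23×10⁻⁴)³) = 2.28
Q_c = 2.28 < K_c = 18.6, so the forward reaction proceeds.

forward (toward products)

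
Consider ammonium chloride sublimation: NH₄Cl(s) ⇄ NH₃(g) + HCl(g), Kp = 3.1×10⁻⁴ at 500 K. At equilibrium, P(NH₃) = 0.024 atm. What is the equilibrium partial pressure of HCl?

P(HCl) = 0.013 atm

(NH₄Cl is a pure solid — omitted from Kp.)
At equilibrium, Kp = P(NH₃)·P(HCl) = 3.1×10⁻⁴.
(0.024)·(P(HCl)) = 3.1×10⁻⁴
P(HCl) = 0.0129 = 0.013 atm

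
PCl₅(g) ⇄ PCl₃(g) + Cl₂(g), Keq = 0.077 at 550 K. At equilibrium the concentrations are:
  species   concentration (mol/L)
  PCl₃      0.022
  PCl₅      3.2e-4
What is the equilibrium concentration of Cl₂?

[Cl₂] = 0.0011 mol/L

At equilibrium, Keq = [PCl₃]·[Cl₂] / [PCl₅] = 0.077.
(0.022)·([Cl₂]) / (3.2e-4) = 0.077
[Cl₂] = 0.00112 = 0.0011 mol/L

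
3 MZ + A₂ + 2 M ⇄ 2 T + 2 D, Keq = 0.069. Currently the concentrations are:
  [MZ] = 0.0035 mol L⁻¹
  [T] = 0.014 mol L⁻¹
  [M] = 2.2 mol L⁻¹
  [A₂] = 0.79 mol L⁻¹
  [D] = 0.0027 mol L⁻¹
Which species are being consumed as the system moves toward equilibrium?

MZ, A₂, M (reactants)

Q = [T]²·[D]² / ([MZ]³·[A₂]·[M]²) = (0.014)²·(0.0027)² / ((0.0035)³·(0.79)·(2.2)²) = 0.0087
Q = 0.0087 < Keq = 0.069: net forward reaction.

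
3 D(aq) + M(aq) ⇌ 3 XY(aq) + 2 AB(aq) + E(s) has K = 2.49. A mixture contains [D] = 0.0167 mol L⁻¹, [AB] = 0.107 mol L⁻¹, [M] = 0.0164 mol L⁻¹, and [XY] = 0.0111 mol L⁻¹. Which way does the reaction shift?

(E is a pure solid — omitted from Q.)
Q = [XY]³·[AB]² / ([D]³·[M]) = (0.0111)³·(0.107)² / ((0.0167)³·(0.0164)) = 0.205
Q = 0.205 < K = 2.49, so the forward reaction proceeds.

forward (toward products)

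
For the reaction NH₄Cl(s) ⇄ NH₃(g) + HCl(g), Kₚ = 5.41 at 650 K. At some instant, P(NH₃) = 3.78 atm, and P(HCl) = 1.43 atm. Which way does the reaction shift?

(NH₄Cl is a pure solid — omitted from Qₚ.)
Qₚ = P(NH₃)·P(HCl) = (3.78)·(1.43) = 5.41
Qₚ = 5.41 = Kₚ, so the system is already at equilibrium.

no net change (already at equilibrium)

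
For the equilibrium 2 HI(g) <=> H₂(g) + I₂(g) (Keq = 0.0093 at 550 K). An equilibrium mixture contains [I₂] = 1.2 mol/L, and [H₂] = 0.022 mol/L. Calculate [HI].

[HI] = 1.7 mol/L

At equilibrium, Keq = [H₂]·[I₂] / [HI]² = 0.0093.
(0.022)·(1.2) / ([HI])² = 0.0093
[HI]² = 2.84 ⇒ [HI] = 1.7 mol/L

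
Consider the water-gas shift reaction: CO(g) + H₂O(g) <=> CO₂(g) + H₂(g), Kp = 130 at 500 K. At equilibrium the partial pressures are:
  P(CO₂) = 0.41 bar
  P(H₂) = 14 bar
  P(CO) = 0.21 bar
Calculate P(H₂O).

P(H₂O) = 0.21 bar

At equilibrium, Kp = P(CO₂)·P(H₂) / (P(CO)·P(H₂O)) = 130.
(0.41)·(14) / ((0.21)·(P(H₂O))) = 130
P(H₂O) = 0.210 = 0.21 bar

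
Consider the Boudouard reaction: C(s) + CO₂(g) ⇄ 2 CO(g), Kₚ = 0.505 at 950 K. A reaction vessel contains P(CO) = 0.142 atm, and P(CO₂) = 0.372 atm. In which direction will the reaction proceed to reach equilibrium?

to the right

(C is a pure solid — omitted from Qₚ.)
Qₚ = P(CO)² / P(CO₂) = (0.142)² / (0.372) = 0.0542
Qₚ = 0.0542 < Kₚ = 0.505, so the forward reaction proceeds.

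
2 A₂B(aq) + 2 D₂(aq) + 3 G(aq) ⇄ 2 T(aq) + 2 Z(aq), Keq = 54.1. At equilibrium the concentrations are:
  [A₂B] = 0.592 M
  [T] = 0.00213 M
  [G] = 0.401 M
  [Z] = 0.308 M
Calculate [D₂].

[D₂] = 5.93×10⁻⁴ M

At equilibrium, Keq = [T]²·[Z]² / ([A₂B]²·[D₂]²·[G]³) = 54.1.
(0.00213)²·(0.308)² / ((0.592)²·([D₂])²·(0.401)³) = 54.1
[D₂]² = 3.52×10⁻⁷ ⇒ [D₂] = 5.93×10⁻⁴ M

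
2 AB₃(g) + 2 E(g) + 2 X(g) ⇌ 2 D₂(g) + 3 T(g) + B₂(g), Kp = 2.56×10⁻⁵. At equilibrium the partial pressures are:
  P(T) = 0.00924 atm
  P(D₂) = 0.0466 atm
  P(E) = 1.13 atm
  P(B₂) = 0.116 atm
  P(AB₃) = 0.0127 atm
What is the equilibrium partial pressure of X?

At equilibrium, Kp = P(D₂)²·P(T)³·P(B₂) / (P(AB₃)²·P(E)²·P(X)²) = 2.56×10⁻⁵.
(0.0466)²·(0.00924)³·(0.116) / ((0.0127)²·(1.13)²·(P(X))²) = 2.56×10⁻⁵
P(X)² = 0.0377 ⇒ P(X) = 0.194 atm

P(X) = 0.194 atm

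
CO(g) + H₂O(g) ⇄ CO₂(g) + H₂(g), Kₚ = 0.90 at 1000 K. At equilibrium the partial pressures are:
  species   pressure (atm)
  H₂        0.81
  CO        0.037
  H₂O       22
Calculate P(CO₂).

At equilibrium, Kₚ = P(CO₂)·P(H₂) / (P(CO)·P(H₂O)) = 0.90.
(P(CO₂))·(0.81) / ((0.037)·(22)) = 0.90
P(CO₂) = 0.904 = 0.90 atm

P(CO₂) = 0.90 atm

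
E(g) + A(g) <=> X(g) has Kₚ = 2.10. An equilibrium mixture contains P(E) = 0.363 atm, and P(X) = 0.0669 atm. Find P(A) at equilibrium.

P(A) = 0.0878 atm

At equilibrium, Kₚ = P(X) / (P(E)·P(A)) = 2.10.
(0.0669) / ((0.363)·(P(A))) = 2.10
P(A) = 0.0878 atm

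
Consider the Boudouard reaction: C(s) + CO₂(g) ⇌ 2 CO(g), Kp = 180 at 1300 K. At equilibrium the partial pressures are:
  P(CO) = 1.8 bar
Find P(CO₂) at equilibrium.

(C is a pure solid — omitted from Kp.)
At equilibrium, Kp = P(CO)² / P(CO₂) = 180.
(1.8)² / (P(CO₂)) = 180
P(CO₂) = 0.0180 = 0.018 bar

P(CO₂) = 0.018 bar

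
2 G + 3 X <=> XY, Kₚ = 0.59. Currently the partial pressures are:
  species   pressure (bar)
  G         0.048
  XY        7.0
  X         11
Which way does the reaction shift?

Qₚ = P(XY) / (P(G)²·P(X)³) = (7.0) / ((0.048)²·(11)³) = 2.3
Qₚ = 2.3 > Kₚ = 0.59, so the reverse reaction proceeds.

in the reverse direction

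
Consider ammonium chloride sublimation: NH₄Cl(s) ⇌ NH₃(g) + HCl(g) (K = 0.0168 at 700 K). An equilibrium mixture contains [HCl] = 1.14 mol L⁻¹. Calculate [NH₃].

(NH₄Cl is a pure solid — omitted from K.)
At equilibrium, K = [NH₃]·[HCl] = 0.0168.
([NH₃])·(1.14) = 0.0168
[NH₃] = 0.0147 mol L⁻¹

[NH₃] = 0.0147 mol L⁻¹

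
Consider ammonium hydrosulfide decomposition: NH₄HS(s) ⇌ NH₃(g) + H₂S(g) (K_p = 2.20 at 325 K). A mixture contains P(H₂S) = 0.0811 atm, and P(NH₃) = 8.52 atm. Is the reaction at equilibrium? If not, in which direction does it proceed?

(NH₄HS is a pure solid — omitted from Q_p.)
Q_p = P(NH₃)·P(H₂S) = (8.52)·(0.0811) = 0.691
Q_p = 0.691 < K_p = 2.20, so the forward reaction proceeds.

forward (toward products)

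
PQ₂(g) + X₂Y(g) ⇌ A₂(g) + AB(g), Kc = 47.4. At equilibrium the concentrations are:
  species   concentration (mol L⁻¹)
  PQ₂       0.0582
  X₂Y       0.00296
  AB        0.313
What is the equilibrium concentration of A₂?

[A₂] = 0.0261 mol L⁻¹

At equilibrium, Kc = [A₂]·[AB] / ([PQ₂]·[X₂Y]) = 47.4.
([A₂])·(0.313) / ((0.0582)·(0.00296)) = 47.4
[A₂] = 0.0261 mol L⁻¹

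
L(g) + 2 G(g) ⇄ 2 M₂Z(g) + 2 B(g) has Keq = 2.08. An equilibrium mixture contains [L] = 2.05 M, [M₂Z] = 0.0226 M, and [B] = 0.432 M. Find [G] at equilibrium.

At equilibrium, Keq = [M₂Z]²·[B]² / ([L]·[G]²) = 2.08.
(0.0226)²·(0.432)² / ((2.05)·([G])²) = 2.08
[G]² = 2.24×10⁻⁵ ⇒ [G] = 0.00473 M

[G] = 0.00473 M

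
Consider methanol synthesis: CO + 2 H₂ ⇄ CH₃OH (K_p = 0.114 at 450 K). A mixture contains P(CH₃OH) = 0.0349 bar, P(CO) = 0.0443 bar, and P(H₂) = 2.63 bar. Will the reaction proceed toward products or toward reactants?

Q_p = P(CH₃OH) / (P(CO)·P(H₂)²) = (0.0349) / ((0.0443)·(2.63)²) = 0.114
Q_p = 0.114 = K_p, so the system is already at equilibrium.

at equilibrium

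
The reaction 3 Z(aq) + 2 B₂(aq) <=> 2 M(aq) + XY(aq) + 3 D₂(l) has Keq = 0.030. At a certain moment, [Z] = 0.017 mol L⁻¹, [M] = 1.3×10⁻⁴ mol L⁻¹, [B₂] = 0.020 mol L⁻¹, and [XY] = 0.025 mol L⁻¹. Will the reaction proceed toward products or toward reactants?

(D₂ is a pure liquid — omitted from Q.)
Q = [M]²·[XY] / ([Z]³·[B₂]²) = (1.3×10⁻⁴)²·(0.025) / ((0.017)³·(0.020)²) = 0.21
Q = 0.21 > Keq = 0.030, so the reverse reaction proceeds.

reverse (toward reactants)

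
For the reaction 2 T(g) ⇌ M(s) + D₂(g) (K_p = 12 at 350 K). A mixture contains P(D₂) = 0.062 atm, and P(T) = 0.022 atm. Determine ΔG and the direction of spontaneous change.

(M is a pure solid — omitted from Q_p.)
Q_p = P(D₂) / P(T)² = (0.062) / (0.022)² = 128
ΔG = RT ln(Q_p/K_p) = (8.314 J mol⁻¹ K⁻¹)(350 K) × ln(128/12)
   = (2.910 kJ/mol)(2.367) = 6.89 kJ/mol
ΔG > 0, so the forward reaction is non-spontaneous (proceeds in reverse).

ΔG = 6.89 kJ/mol; the forward reaction is non-spontaneous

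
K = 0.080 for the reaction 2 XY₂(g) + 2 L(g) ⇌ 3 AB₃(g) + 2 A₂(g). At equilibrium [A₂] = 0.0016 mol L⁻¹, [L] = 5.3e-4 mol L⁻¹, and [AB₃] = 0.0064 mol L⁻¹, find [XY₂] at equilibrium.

[XY₂] = 0.0055 mol L⁻¹

At equilibrium, K = [AB₃]³·[A₂]² / ([XY₂]²·[L]²) = 0.080.
(0.0064)³·(0.0016)² / (([XY₂])²·(5.3e-4)²) = 0.080
[XY₂]² = 2.99e-5 ⇒ [XY₂] = 0.0055 mol L⁻¹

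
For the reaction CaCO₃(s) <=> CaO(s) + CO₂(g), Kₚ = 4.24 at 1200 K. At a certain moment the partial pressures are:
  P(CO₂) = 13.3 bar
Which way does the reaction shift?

toward reactants

(CaCO₃, CaO are pure solids — omitted from Qₚ.)
Qₚ = P(CO₂) = 13.3
Qₚ = 13.3 > Kₚ = 4.24, so the reverse reaction proceeds.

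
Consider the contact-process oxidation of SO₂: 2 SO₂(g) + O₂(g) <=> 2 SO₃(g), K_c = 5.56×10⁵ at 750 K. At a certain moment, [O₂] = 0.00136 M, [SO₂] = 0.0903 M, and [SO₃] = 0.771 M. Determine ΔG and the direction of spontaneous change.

Q_c = [SO₃]² / ([SO₂]²·[O₂]) = (0.771)² / ((0.0903)²·(0.00136)) = 53600
ΔG = RT ln(Q_c/K_c) = (8.314 J mol⁻¹ K⁻¹)(750 K) × ln(53600/5.56×10⁵)
   = (6.236 kJ/mol)(-2.339) = -14.6 kJ/mol
ΔG < 0, so the forward reaction is spontaneous (proceeds forward).

ΔG = -14.6 kJ/mol; the forward reaction is spontaneous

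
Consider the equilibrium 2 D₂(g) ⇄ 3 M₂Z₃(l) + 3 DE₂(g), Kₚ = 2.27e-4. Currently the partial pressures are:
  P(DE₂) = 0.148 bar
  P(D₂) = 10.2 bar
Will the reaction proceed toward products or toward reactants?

forward (toward products)

(M₂Z₃ is a pure liquid — omitted from Qₚ.)
Qₚ = P(DE₂)³ / P(D₂)² = (0.148)³ / (10.2)² = 3.12e-5
Qₚ = 3.12e-5 < Kₚ = 2.27e-4, so the forward reaction proceeds.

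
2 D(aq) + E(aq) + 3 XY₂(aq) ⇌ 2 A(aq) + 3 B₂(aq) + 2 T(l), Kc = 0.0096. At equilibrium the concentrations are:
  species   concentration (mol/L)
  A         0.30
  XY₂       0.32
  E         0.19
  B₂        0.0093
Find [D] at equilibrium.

[D] = 0.035 mol/L

(T is a pure liquid — omitted from Kc.)
At equilibrium, Kc = [A]²·[B₂]³ / ([D]²·[E]·[XY₂]³) = 0.0096.
(0.30)²·(0.0093)³ / (([D])²·(0.19)·(0.32)³) = 0.0096
[D]² = 0.00121 ⇒ [D] = 0.035 mol/L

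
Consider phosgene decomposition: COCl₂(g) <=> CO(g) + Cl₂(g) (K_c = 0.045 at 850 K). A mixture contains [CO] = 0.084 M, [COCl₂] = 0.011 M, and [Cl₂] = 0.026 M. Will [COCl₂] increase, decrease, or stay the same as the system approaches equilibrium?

increase

Q_c = [CO]·[Cl₂] / [COCl₂] = (0.084)·(0.026) / (0.011) = 0.20
Q_c = 0.20 > K_c = 0.045: net reverse reaction.
COCl₂ is a reactant, so it increases.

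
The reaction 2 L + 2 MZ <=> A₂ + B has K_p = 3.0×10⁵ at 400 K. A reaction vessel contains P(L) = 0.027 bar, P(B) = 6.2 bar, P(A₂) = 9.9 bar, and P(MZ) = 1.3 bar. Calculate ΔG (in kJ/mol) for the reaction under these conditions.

ΔG = -5.97 kJ/mol

Q_p = P(A₂)·P(B) / (P(L)²·P(MZ)²) = (9.9)·(6.2) / ((0.027)²·(1.3)²) = 49800
ΔG = RT ln(Q_p/K_p) = (8.314 J mol⁻¹ K⁻¹)(400 K) × ln(49800/3.0×10⁵)
   = (3.326 kJ/mol)(-1.796) = -5.97 kJ/mol
ΔG < 0, so the forward reaction is spontaneous (proceeds forward).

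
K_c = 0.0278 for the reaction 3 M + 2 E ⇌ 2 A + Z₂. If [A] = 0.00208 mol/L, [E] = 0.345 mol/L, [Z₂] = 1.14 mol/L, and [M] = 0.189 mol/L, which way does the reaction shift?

toward products

Q_c = [A]²·[Z₂] / ([M]³·[E]²) = (0.00208)²·(1.14) / ((0.189)³·(0.345)²) = 0.00614
Q_c = 0.00614 < K_c = 0.0278, so the forward reaction proceeds.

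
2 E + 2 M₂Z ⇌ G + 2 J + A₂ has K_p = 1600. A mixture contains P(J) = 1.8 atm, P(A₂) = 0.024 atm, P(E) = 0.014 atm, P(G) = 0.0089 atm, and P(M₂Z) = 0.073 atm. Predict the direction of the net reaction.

toward products

Q_p = P(G)·P(J)²·P(A₂) / (P(E)²·P(M₂Z)²) = (0.0089)·(1.8)²·(0.024) / ((0.014)²·(0.073)²) = 660
Q_p = 660 < K_p = 1600, so the forward reaction proceeds.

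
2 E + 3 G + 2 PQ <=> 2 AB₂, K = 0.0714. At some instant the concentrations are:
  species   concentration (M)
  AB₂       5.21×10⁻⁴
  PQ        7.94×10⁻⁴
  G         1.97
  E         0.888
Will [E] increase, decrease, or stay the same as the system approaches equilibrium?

stay the same

Q = [AB₂]² / ([E]²·[G]³·[PQ]²) = (5.21×10⁻⁴)² / ((0.888)²·(1.97)³·(7.94×10⁻⁴)²) = 0.0714
Q = 0.0714 = K; the system is at equilibrium.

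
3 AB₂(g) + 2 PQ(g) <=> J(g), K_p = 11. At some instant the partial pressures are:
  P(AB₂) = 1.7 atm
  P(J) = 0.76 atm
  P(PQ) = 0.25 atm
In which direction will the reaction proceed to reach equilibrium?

in the forward direction

Q_p = P(J) / (P(AB₂)³·P(PQ)²) = (0.76) / ((1.7)³·(0.25)²) = 2.5
Q_p = 2.5 < K_p = 11, so the forward reaction proceeds.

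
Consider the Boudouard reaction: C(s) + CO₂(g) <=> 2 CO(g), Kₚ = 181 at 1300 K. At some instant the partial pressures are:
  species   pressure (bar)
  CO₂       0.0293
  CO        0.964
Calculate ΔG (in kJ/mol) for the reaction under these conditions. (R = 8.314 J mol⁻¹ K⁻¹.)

(C is a pure solid — omitted from Qₚ.)
Qₚ = P(CO)² / P(CO₂) = (0.964)² / (0.0293) = 31.7
ΔG = RT ln(Qₚ/Kₚ) = (8.314 J mol⁻¹ K⁻¹)(1300 K) × ln(31.7/181)
   = (10.81 kJ/mol)(-1.742) = -18.8 kJ/mol
ΔG < 0, so the forward reaction is spontaneous (proceeds forward).

ΔG = -18.8 kJ/mol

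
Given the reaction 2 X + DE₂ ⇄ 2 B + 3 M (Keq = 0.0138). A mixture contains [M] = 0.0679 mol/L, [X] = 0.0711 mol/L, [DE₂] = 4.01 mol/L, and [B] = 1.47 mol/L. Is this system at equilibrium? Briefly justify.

no; Q > K, reaction proceeds in reverse

Q = [B]²·[M]³ / ([X]²·[DE₂]) = (1.47)²·(0.0679)³ / ((0.0711)²·(4.01)) = 0.0334
Q = 0.0334 > Keq = 0.0138: net reverse reaction.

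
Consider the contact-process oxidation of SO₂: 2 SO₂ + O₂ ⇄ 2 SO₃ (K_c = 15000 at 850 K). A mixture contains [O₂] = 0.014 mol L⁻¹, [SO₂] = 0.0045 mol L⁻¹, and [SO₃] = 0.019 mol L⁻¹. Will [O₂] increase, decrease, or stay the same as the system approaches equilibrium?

decrease

Q_c = [SO₃]² / ([SO₂]²·[O₂]) = (0.019)² / ((0.0045)²·(0.014)) = 1300
Q_c = 1300 < K_c = 15000: net forward reaction.
O₂ is a reactant, so it decreases.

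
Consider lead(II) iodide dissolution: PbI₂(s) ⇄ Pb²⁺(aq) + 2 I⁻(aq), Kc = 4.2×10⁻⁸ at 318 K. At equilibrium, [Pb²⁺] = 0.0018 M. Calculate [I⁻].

[I⁻] = 0.0048 M

(PbI₂ is a pure solid — omitted from Kc.)
At equilibrium, Kc = [Pb²⁺]·[I⁻]² = 4.2×10⁻⁸.
(0.0018)·([I⁻])² = 4.2×10⁻⁸
[I⁻]² = 2.33×10⁻⁵ ⇒ [I⁻] = 0.0048 M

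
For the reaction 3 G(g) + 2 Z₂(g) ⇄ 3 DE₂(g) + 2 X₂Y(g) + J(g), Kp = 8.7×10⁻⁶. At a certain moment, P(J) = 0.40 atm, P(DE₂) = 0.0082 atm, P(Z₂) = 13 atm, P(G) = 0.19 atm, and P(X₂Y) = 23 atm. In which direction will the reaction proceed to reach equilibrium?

toward reactants

Qp = P(DE₂)³·P(X₂Y)²·P(J) / (P(G)³·P(Z₂)²) = (0.0082)³·(23)²·(0.40) / ((0.19)³·(13)²) = 1.0×10⁻⁴
Qp = 1.0×10⁻⁴ > Kp = 8.7×10⁻⁶, so the reverse reaction proceeds.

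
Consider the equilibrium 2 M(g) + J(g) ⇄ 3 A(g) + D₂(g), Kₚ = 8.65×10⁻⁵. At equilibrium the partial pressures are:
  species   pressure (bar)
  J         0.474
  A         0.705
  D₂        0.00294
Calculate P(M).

P(M) = 5.01 bar

At equilibrium, Kₚ = P(A)³·P(D₂) / (P(M)²·P(J)) = 8.65×10⁻⁵.
(0.705)³·(0.00294) / ((P(M))²·(0.474)) = 8.65×10⁻⁵
P(M)² = 25.1 ⇒ P(M) = 5.01 bar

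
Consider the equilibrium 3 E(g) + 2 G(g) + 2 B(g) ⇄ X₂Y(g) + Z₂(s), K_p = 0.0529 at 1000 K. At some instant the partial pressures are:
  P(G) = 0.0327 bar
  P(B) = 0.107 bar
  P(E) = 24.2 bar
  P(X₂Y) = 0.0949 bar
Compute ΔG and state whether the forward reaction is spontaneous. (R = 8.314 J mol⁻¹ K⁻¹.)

(Z₂ is a pure solid — omitted from Q_p.)
Q_p = P(X₂Y) / (P(E)³·P(G)²·P(B)²) = (0.0949) / ((24.2)³·(0.0327)²·(0.107)²) = 0.547
ΔG = RT ln(Q_p/K_p) = (8.314 J mol⁻¹ K⁻¹)(1000 K) × ln(0.547/0.0529)
   = (8.314 kJ/mol)(2.336) = 19.4 kJ/mol
ΔG > 0, so the forward reaction is non-spontaneous (proceeds in reverse).

ΔG = 19.4 kJ/mol; the forward reaction is non-spontaneous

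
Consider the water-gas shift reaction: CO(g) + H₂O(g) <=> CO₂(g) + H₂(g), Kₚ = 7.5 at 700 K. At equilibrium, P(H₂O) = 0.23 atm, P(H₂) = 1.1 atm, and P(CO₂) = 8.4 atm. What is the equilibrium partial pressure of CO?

At equilibrium, Kₚ = P(CO₂)·P(H₂) / (P(CO)·P(H₂O)) = 7.5.
(8.4)·(1.1) / ((P(CO))·(0.23)) = 7.5
P(CO) = 5.36 = 5.4 atm

P(CO) = 5.4 atm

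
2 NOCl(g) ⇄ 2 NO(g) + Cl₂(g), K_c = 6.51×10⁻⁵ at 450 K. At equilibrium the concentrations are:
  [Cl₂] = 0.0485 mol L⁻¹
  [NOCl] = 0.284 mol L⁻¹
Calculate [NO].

[NO] = 0.0104 mol L⁻¹

At equilibrium, K_c = [NO]²·[Cl₂] / [NOCl]² = 6.51×10⁻⁵.
([NO])²·(0.0485) / (0.284)² = 6.51×10⁻⁵
[NO]² = 1.08×10⁻⁴ ⇒ [NO] = 0.0104 mol L⁻¹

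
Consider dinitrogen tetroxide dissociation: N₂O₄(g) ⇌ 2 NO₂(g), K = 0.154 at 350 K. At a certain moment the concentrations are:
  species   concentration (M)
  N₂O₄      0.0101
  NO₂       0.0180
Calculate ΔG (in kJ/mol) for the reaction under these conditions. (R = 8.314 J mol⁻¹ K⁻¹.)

Q = [NO₂]² / [N₂O₄] = (0.0180)² / (0.0101) = 0.0321
ΔG = RT ln(Q/K) = (8.314 J mol⁻¹ K⁻¹)(350 K) × ln(0.0321/0.154)
   = (2.910 kJ/mol)(-1.568) = -4.56 kJ/mol
ΔG < 0, so the forward reaction is spontaneous (proceeds forward).

ΔG = -4.56 kJ/mol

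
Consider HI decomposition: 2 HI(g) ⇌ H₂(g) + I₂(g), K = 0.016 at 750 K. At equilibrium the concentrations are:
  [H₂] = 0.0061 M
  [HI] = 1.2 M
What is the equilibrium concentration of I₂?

At equilibrium, K = [H₂]·[I₂] / [HI]² = 0.016.
(0.0061)·([I₂]) / (1.2)² = 0.016
[I₂] = 3.78 = 3.8 M

[I₂] = 3.8 M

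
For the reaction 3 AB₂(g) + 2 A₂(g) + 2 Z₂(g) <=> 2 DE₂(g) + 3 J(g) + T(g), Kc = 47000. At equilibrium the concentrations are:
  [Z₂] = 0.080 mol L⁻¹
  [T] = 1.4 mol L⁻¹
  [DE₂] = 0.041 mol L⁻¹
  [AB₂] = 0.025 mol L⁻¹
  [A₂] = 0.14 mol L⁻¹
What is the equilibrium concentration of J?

[J] = 0.34 mol L⁻¹

At equilibrium, Kc = [DE₂]²·[J]³·[T] / ([AB₂]³·[A₂]²·[Z₂]²) = 47000.
(0.041)²·([J])³·(1.4) / ((0.025)³·(0.14)²·(0.080)²) = 47000
[J]³ = 0.0391 ⇒ [J] = 0.34 mol L⁻¹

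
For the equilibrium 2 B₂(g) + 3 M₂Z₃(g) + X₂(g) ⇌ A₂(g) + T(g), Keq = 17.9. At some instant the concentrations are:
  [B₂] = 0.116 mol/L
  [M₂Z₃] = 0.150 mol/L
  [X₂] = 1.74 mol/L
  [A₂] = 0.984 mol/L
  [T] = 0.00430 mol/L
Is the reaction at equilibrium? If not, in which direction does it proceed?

Q = [A₂]·[T] / ([B₂]²·[M₂Z₃]³·[X₂]) = (0.984)·(0.00430) / ((0.116)²·(0.150)³·(1.74)) = 53.5
Q = 53.5 > Keq = 17.9, so the reverse reaction proceeds.

in the reverse direction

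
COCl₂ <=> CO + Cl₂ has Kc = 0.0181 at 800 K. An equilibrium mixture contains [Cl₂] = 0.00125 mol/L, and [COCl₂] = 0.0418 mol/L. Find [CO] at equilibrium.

[CO] = 0.605 mol/L

At equilibrium, Kc = [CO]·[Cl₂] / [COCl₂] = 0.0181.
([CO])·(0.00125) / (0.0418) = 0.0181
[CO] = 0.605 mol/L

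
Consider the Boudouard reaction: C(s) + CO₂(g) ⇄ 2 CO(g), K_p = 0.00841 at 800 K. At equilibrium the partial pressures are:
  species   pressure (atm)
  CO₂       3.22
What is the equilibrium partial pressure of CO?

P(CO) = 0.165 atm

(C is a pure solid — omitted from K_p.)
At equilibrium, K_p = P(CO)² / P(CO₂) = 0.00841.
(P(CO))² / (3.22) = 0.00841
P(CO)² = 0.0271 ⇒ P(CO) = 0.165 atm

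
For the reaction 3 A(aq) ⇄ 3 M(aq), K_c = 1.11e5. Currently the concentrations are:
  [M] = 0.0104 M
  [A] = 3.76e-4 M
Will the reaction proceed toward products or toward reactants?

forward (toward products)

Q_c = [M]³ / [A]³ = (0.0104)³ / (3.76e-4)³ = 21200
Q_c = 21200 < K_c = 1.11e5, so the forward reaction proceeds.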